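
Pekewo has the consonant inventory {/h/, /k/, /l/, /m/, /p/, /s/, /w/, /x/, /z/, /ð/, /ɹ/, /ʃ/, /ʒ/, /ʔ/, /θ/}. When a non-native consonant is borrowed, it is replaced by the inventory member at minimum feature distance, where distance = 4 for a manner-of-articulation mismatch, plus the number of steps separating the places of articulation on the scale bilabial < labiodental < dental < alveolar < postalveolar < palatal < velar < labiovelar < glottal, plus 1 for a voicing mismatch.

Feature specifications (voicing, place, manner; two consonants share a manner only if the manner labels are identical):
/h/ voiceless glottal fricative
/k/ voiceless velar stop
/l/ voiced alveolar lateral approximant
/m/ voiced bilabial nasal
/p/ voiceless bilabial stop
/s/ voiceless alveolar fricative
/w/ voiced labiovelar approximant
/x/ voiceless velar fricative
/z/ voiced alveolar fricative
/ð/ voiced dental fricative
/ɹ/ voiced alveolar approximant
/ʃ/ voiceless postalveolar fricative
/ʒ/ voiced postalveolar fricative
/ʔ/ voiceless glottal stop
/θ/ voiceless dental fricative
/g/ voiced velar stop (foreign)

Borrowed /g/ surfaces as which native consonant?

k

/k/ is closest: same manner (stop), place distance 0 (velar→velar), voicing differs (+1); total 1. Next closest is /ʔ/ at distance 3.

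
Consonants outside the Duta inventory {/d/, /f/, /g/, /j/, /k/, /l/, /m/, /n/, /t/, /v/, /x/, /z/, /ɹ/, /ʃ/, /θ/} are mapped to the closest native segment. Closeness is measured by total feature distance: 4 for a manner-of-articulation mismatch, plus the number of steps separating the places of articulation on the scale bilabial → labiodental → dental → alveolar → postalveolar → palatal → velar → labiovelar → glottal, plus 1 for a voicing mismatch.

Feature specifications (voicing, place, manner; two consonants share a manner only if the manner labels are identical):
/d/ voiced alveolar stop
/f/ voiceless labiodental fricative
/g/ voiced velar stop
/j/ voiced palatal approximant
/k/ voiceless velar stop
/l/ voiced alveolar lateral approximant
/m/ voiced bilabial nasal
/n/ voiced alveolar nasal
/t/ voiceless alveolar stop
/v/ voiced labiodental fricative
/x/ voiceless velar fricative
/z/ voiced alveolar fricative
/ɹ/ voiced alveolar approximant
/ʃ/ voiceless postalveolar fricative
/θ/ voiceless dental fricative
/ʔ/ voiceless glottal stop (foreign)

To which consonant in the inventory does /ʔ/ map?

k

/k/ is closest: same manner (stop), place distance 2 (glottal→velar), same voicing; total 2. Next closest is /g/ at distance 3.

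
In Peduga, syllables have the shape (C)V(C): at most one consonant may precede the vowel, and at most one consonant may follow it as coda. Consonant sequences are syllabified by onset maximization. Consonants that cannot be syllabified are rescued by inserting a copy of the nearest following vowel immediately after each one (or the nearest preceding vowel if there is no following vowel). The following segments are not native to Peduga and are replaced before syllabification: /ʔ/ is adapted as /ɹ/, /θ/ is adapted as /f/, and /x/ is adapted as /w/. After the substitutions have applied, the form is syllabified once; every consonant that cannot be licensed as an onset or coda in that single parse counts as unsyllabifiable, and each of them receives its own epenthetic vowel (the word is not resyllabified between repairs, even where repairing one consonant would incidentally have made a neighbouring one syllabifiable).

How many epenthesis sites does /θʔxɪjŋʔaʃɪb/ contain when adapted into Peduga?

After substitution the input is /fɹwɪjŋɹaʃɪb/.
The unsyllabifiable consonants are /f/, /ɹ/, /ŋ/; each receives one epenthetic vowel.

3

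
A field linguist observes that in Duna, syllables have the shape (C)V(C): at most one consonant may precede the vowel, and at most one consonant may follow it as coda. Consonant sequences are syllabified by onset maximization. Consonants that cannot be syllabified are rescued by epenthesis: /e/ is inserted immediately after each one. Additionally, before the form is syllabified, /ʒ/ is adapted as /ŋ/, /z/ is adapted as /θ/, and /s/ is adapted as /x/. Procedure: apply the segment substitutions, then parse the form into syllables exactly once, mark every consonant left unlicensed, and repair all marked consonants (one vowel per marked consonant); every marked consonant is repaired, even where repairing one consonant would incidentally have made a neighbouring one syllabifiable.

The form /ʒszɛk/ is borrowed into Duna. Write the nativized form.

Substitution: /ʒ/ → /ŋ/, /s/ → /x/, /z/ → /θ/, giving /ŋxθɛk/.
Under (C)V(C), the unsyllabifiable consonants are /ŋ/, /x/ (at most one coda consonant is licensed; onsets are limited to one consonant).
Inserting the epenthetic vowel yields /ŋ/ → /ŋe/, /x/ → /xe/.

ŋexeθɛk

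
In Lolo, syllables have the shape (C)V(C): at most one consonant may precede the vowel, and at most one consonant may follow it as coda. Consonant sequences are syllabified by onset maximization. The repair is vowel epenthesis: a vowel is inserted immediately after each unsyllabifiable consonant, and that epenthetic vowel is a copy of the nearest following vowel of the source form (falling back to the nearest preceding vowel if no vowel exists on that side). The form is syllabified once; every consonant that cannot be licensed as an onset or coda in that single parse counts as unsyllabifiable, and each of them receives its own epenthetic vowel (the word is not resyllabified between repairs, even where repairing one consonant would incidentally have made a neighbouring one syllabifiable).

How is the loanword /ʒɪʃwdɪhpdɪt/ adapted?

The consonants /w/, /p/ cannot be parsed into a legal (C)V(C) syllable (at most one coda consonant is licensed; onsets are limited to one consonant).
Inserting the epenthetic vowel yields /w/ → /wɪ/, /p/ → /pɪ/.

ʒɪʃwɪdɪhpɪdɪt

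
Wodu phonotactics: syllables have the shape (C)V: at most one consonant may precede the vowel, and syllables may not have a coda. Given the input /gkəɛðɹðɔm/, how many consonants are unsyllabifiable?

Syllabifying with onset maximization leaves /g/, /ð/, /ɹ/, /m/ stranded (no codas are permitted; onsets are limited to one consonant).

4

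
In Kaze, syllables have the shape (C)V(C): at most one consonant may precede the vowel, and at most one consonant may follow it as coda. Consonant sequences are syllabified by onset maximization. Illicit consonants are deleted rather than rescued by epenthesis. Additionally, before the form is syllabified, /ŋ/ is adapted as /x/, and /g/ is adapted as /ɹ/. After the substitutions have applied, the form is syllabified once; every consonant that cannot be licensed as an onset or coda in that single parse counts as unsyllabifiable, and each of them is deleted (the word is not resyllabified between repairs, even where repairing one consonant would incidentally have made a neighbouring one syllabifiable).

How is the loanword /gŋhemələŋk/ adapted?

hemələx

Substitution: /g/ → /ɹ/, /ŋ/ → /x/, giving /ɹxhemələxk/.
Syllabifying with onset maximization leaves /ɹ/, /x/, /k/ stranded (at most one coda consonant is licensed; onsets are limited to one consonant).
Deletion applies to /ɹ/, /x/, /k/.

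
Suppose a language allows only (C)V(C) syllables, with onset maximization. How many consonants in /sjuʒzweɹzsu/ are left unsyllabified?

3

Syllabifying with onset maximization leaves /s/, /z/, /z/ stranded (at most one coda consonant is licensed; onsets are limited to one consonant).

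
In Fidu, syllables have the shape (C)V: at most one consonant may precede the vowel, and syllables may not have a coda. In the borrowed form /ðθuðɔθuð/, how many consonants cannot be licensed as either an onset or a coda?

2

Syllabifying with onset maximization leaves /ð/, /ð/ stranded (no codas are permitted; onsets are limited to one consonant).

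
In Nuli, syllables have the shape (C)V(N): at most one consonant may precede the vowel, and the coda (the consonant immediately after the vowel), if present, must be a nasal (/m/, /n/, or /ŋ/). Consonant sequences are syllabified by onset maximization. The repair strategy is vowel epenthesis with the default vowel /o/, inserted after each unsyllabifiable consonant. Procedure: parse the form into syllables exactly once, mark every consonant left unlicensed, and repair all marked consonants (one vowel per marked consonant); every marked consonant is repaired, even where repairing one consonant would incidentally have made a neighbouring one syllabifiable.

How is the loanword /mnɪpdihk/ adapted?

The consonants /m/, /p/, /h/, /k/ cannot be parsed into a legal (C)V(N) syllable (only a nasal (/m/, /n/, or /ŋ/) is licensed in coda position; onsets are limited to one consonant).
Epenthesis after each stranded consonant: /m/ → /mo/, /p/ → /po/, /h/ → /ho/, /k/ → /ko/.

monɪpodihoko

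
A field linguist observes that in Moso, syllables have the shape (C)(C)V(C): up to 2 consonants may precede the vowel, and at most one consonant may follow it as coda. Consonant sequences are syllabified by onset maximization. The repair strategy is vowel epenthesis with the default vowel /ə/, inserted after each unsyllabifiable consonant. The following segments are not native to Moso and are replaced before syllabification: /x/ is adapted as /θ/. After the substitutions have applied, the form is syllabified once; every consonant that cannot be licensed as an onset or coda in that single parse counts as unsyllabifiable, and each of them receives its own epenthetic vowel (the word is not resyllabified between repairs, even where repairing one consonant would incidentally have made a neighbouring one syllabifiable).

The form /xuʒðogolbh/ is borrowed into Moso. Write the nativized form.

θuʒðogolbəhə

Substitution: /x/ → /θ/, giving /θuʒðogolbh/.
The consonants /b/, /h/ cannot be parsed into a legal (C)(C)V(C) syllable (at most one coda consonant is licensed; onsets may contain at most 2 consonants).
Epenthesis after each stranded consonant: /b/ → /bə/, /h/ → /hə/.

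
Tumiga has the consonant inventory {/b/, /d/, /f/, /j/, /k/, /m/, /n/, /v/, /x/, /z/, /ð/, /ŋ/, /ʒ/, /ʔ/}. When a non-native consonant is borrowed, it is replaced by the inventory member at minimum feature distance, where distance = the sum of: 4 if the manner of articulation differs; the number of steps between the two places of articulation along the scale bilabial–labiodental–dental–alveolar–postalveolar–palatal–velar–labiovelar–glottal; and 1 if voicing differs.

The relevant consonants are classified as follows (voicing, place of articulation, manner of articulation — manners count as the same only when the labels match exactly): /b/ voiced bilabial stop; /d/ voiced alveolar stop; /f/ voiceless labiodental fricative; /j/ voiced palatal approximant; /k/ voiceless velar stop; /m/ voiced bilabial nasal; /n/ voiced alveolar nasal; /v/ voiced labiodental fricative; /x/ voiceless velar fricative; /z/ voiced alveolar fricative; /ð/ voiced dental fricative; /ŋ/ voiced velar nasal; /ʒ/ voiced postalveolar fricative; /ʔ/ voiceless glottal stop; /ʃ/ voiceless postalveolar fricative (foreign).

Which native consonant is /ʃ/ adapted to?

ʒ

/ʒ/ is closest: same manner (fricative), place distance 0 (postalveolar→postalveolar), voicing differs (+1); total 1. Next closest is /x/ at distance 2.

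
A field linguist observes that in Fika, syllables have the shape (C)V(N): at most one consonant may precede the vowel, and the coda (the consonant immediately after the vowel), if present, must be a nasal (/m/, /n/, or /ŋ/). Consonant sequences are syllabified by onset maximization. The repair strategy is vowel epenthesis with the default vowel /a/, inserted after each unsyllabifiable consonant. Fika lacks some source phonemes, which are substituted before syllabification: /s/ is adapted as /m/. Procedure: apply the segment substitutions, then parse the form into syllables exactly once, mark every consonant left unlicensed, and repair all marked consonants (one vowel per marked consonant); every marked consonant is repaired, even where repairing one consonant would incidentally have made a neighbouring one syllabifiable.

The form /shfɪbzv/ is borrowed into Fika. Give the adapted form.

mahafɪbazava

Substitution: /s/ → /m/, giving /mhfɪbzv/.
Under (C)V(N), the unsyllabifiable consonants are /m/, /h/, /b/, /z/, /v/ (only a nasal (/m/, /n/, or /ŋ/) is licensed in coda position; onsets are limited to one consonant).
Each unlicensed consonant becomes the onset of a new syllable: /m/ → /ma/, /h/ → /ha/, /b/ → /ba/, /z/ → /za/, /v/ → /va/.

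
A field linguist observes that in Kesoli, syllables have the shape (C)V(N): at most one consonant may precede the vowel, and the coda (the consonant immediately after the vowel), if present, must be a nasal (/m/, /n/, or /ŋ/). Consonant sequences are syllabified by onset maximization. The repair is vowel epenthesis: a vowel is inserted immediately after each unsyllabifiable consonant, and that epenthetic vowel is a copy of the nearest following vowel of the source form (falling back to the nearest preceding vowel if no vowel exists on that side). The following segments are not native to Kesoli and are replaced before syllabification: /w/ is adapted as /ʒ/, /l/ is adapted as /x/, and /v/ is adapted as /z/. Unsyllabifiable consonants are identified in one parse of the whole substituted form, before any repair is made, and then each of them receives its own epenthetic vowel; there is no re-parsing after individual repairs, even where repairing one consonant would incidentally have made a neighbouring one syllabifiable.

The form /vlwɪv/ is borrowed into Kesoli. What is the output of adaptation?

Substitution: /v/ → /z/, /l/ → /x/, /w/ → /ʒ/, giving /zxʒɪz/.
Under (C)V(N), the unsyllabifiable consonants are /z/, /x/, /z/ (only a nasal (/m/, /n/, or /ŋ/) is licensed in coda position; onsets are limited to one consonant).
Epenthesis after each stranded consonant: /z/ → /zɪ/, /x/ → /xɪ/, /z/ → /zɪ/.

zɪxɪʒɪzɪ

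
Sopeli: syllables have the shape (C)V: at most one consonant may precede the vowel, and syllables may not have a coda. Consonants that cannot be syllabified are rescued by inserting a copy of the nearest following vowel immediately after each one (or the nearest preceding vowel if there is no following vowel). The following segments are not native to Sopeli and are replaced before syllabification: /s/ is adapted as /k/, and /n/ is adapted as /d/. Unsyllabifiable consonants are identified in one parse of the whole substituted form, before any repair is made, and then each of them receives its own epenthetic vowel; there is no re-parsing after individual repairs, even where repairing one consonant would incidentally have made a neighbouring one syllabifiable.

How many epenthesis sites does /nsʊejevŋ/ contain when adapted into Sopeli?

After substitution the input is /dkʊejevŋ/.
The unsyllabifiable consonants are /d/, /v/, /ŋ/; each receives one epenthetic vowel.

3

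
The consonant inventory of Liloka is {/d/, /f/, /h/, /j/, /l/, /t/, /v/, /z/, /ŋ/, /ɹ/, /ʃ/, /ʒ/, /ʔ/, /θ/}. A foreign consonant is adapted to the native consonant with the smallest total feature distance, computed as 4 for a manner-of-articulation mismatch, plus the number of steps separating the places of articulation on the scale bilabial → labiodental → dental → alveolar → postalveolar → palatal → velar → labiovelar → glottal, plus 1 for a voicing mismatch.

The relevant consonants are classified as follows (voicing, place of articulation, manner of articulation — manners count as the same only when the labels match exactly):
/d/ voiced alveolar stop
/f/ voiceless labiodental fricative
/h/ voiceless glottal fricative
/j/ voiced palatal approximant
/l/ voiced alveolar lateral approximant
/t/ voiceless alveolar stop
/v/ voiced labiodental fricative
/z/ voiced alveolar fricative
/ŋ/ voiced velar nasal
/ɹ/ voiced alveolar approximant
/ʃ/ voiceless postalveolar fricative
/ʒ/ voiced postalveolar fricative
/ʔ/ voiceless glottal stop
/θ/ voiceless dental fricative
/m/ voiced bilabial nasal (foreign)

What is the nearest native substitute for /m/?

/v/ is closest: manner differs (nasal→fricative, +4), place distance 1 (bilabial→labiodental), same voicing; total 5. Next closest is /f/ at distance 6.

v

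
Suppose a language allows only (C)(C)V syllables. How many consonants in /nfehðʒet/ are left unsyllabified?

The consonants /h/, /t/ cannot be parsed into a legal (C)(C)V syllable (no codas are permitted; onsets may contain at most 2 consonants).

2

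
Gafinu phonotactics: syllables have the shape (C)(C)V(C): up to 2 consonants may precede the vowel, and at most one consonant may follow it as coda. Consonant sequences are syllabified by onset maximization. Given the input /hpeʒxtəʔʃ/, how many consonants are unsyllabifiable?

1

Syllabifying with onset maximization leaves /ʃ/ stranded (at most one coda consonant is licensed; onsets may contain at most 2 consonants).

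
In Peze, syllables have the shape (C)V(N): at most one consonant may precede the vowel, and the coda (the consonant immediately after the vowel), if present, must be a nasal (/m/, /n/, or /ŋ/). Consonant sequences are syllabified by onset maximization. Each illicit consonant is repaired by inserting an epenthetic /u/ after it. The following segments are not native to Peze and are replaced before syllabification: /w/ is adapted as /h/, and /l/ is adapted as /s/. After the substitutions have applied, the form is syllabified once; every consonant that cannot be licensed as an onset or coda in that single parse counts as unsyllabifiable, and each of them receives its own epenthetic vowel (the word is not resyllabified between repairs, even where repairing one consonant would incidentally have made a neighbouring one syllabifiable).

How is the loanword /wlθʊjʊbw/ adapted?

husuθʊjʊbuhu

Substitution: /w/ → /h/, /l/ → /s/, giving /hsθʊjʊbh/.
Syllabifying with onset maximization leaves /h/, /s/, /b/, /h/ stranded (only a nasal (/m/, /n/, or /ŋ/) is licensed in coda position; onsets are limited to one consonant).
Each unlicensed consonant becomes the onset of a new syllable: /h/ → /hu/, /s/ → /su/, /b/ → /bu/, /h/ → /hu/.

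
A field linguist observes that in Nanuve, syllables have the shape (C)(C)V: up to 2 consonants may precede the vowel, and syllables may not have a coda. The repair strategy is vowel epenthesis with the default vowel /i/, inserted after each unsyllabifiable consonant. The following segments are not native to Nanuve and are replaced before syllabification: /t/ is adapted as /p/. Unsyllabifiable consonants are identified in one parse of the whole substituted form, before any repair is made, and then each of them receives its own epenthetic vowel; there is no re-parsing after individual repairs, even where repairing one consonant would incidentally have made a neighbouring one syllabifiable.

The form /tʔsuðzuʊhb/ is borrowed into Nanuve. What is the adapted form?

Substitution: /t/ → /p/, giving /pʔsuðzuʊhb/.
Under (C)(C)V, the unsyllabifiable consonants are /p/, /h/, /b/ (no codas are permitted; onsets may contain at most 2 consonants).
Inserting the epenthetic vowel yields /p/ → /pi/, /h/ → /hi/, /b/ → /bi/.

piʔsuðzuʊhibi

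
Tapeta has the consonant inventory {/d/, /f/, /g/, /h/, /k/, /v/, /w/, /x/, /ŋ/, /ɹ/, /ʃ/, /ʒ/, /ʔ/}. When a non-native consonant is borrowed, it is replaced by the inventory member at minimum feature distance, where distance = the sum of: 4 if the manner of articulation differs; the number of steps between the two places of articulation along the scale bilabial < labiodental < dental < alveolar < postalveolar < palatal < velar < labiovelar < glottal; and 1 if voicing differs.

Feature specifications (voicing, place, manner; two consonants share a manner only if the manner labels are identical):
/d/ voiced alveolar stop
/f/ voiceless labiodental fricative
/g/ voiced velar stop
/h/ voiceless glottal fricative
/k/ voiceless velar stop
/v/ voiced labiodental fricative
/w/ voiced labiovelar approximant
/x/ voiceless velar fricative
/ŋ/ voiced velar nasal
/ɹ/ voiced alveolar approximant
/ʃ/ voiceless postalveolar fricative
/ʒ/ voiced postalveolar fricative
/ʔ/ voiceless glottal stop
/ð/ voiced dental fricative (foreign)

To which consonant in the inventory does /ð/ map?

/v/ is closest: same manner (fricative), place distance 1 (dental→labiodental), same voicing; total 1. Next closest is /f/ at distance 2.

v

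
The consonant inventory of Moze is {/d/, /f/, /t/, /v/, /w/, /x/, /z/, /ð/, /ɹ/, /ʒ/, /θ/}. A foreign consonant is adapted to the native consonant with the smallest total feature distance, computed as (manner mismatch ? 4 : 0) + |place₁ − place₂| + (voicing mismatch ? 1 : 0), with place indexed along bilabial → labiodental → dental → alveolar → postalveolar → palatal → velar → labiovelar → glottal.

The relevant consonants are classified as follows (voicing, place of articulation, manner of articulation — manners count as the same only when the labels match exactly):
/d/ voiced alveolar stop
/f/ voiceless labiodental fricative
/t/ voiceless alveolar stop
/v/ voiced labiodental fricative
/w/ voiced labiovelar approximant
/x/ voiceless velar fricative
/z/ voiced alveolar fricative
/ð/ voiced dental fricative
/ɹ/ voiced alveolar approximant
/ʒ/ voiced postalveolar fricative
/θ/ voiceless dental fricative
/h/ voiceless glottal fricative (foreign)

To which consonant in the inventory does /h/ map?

x

/x/ is closest: same manner (fricative), place distance 2 (glottal→velar), same voicing; total 2. Next closest is /ʒ/ at distance 5.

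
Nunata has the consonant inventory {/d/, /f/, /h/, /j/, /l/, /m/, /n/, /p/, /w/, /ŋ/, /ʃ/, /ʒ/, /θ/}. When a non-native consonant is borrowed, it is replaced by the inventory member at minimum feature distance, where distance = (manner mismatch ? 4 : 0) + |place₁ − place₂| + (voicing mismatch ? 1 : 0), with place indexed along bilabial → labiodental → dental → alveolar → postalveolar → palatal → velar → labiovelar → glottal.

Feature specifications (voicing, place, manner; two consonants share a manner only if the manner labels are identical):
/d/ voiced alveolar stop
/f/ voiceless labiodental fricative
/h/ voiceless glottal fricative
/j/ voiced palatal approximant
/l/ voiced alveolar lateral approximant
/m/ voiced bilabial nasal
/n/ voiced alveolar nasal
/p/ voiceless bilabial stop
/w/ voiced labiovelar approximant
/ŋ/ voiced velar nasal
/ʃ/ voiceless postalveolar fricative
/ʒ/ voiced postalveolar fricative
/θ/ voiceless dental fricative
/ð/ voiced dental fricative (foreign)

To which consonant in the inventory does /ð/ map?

/θ/ is closest: same manner (fricative), place distance 0 (dental→dental), voicing differs (+1); total 1. Next closest is /f/ at distance 2.

θ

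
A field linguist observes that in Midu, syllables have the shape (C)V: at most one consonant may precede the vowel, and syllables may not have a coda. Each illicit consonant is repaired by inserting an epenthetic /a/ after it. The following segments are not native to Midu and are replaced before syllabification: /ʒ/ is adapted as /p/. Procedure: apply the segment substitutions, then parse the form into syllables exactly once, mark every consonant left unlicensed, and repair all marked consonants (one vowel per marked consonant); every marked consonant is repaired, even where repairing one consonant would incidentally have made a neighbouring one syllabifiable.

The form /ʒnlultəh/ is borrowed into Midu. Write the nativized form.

Substitution: /ʒ/ → /p/, giving /pnlultəh/.
The consonants /p/, /n/, /l/, /h/ cannot be parsed into a legal (C)V syllable (no codas are permitted; onsets are limited to one consonant).
Epenthesis after each stranded consonant: /p/ → /pa/, /n/ → /na/, /l/ → /la/, /h/ → /ha/.

panalulatəha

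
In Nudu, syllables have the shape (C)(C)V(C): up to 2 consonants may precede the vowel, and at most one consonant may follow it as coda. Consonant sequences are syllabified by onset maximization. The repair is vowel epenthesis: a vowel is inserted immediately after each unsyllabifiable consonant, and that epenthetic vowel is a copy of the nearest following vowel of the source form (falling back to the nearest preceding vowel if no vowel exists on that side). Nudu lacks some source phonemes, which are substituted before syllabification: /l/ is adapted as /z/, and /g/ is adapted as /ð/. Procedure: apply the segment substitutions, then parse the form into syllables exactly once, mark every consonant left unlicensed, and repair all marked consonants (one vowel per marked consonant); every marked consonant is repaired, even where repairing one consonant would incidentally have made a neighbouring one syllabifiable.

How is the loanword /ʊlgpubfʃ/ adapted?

ʊzðpubfuʃu

Substitution: /l/ → /z/, /g/ → /ð/, giving /ʊzðpubfʃ/.
The consonants /f/, /ʃ/ cannot be parsed into a legal (C)(C)V(C) syllable (at most one coda consonant is licensed; onsets may contain at most 2 consonants).
Each unlicensed consonant becomes the onset of a new syllable: /f/ → /fu/, /ʃ/ → /ʃu/.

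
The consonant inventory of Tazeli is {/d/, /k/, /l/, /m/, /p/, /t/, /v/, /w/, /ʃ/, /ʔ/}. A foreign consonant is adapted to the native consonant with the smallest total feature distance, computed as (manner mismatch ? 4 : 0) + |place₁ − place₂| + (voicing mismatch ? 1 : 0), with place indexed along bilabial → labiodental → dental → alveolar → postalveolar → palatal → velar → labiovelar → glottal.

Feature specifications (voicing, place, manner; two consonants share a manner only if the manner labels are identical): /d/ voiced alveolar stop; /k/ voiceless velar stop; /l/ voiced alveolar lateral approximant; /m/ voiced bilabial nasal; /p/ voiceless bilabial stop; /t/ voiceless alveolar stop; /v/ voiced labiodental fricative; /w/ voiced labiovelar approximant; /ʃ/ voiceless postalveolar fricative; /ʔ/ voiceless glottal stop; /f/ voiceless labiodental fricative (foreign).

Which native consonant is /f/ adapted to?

v

/v/ is closest: same manner (fricative), place distance 0 (labiodental→labiodental), voicing differs (+1); total 1. Next closest is /ʃ/ at distance 3.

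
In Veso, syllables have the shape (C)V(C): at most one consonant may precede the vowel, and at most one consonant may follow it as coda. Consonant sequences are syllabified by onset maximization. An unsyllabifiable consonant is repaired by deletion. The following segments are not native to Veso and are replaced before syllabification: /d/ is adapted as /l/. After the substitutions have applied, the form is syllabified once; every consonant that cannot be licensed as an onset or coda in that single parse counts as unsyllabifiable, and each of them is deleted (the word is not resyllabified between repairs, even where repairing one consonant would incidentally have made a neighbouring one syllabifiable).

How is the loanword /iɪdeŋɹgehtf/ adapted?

Substitution: /d/ → /l/, giving /iɪleŋɹgehtf/.
The consonants /ɹ/, /t/, /f/ cannot be parsed into a legal (C)V(C) syllable (at most one coda consonant is licensed; onsets are limited to one consonant).
Deletion applies to /ɹ/, /t/, /f/.

iɪleŋgeh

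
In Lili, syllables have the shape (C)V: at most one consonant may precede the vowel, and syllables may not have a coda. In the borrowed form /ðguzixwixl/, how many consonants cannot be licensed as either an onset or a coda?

Under (C)V, the unsyllabifiable consonants are /ð/, /x/, /x/, /l/ (no codas are permitted; onsets are limited to one consonant).

4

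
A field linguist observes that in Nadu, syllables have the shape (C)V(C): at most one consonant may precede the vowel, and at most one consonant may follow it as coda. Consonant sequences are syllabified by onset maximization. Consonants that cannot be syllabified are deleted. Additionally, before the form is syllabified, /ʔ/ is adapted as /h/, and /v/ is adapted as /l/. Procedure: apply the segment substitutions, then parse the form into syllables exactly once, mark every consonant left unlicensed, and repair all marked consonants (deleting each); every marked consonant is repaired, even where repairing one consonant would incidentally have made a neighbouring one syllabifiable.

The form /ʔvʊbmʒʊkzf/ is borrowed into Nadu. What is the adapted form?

Substitution: /ʔ/ → /h/, /v/ → /l/, giving /hlʊbmʒʊkzf/.
Syllabifying with onset maximization leaves /h/, /m/, /z/, /f/ stranded (at most one coda consonant is licensed; onsets are limited to one consonant).
Deletion applies to /h/, /m/, /z/, /f/.

lʊbʒʊk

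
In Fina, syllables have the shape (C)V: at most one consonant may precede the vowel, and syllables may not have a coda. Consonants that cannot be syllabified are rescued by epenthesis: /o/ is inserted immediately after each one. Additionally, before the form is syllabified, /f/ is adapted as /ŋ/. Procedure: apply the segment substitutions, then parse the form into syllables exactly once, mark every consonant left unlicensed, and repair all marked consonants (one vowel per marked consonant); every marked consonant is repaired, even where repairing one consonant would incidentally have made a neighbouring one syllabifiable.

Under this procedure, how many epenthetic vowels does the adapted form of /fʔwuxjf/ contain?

After substitution the input is /ŋʔwuxjŋ/.
The unsyllabifiable consonants are /ŋ/, /ʔ/, /x/, /j/, /ŋ/; each receives one epenthetic vowel.

5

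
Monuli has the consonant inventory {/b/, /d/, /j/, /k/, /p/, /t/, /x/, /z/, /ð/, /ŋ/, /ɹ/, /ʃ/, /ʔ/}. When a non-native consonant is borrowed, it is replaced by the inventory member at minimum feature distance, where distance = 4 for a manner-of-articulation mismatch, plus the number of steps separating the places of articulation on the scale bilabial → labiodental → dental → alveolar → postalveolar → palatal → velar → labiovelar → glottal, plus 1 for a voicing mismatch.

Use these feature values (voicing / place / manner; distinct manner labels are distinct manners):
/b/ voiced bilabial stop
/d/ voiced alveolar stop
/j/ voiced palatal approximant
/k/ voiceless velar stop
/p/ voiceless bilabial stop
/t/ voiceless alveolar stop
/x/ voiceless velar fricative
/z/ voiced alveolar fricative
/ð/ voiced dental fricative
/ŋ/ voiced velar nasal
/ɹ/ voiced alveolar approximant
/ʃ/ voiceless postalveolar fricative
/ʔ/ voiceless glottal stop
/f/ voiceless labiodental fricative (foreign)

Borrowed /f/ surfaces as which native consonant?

/ð/ is closest: same manner (fricative), place distance 1 (labiodental→dental), voicing differs (+1); total 2. Next closest is /z/ at distance 3.

ð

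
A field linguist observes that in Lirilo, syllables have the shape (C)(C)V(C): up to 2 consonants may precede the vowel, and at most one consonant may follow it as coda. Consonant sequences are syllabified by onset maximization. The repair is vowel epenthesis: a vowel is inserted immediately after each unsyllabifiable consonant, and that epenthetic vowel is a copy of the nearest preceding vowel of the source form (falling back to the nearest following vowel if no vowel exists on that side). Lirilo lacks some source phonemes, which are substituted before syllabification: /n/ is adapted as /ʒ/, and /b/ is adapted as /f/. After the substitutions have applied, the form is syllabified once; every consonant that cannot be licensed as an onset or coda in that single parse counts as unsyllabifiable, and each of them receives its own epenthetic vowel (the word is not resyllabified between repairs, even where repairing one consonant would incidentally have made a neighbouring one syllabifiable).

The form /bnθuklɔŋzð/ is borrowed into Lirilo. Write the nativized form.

fuʒθuklɔŋzɔðɔ

Substitution: /b/ → /f/, /n/ → /ʒ/, giving /fʒθuklɔŋzð/.
The consonants /f/, /z/, /ð/ cannot be parsed into a legal (C)(C)V(C) syllable (at most one coda consonant is licensed; onsets may contain at most 2 consonants).
Epenthesis after each stranded consonant: /f/ → /fu/, /z/ → /zɔ/, /ð/ → /ðɔ/.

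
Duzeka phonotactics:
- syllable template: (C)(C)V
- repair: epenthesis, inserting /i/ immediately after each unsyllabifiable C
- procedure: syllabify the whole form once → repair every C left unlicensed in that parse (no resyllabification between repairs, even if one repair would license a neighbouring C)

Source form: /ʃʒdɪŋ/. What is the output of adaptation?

ʃiʒdɪŋi

Syllabifying with onset maximization leaves /ʃ/, /ŋ/ stranded (no codas are permitted; onsets may contain at most 2 consonants).
Epenthesis after each stranded consonant: /ʃ/ → /ʃi/, /ŋ/ → /ŋi/.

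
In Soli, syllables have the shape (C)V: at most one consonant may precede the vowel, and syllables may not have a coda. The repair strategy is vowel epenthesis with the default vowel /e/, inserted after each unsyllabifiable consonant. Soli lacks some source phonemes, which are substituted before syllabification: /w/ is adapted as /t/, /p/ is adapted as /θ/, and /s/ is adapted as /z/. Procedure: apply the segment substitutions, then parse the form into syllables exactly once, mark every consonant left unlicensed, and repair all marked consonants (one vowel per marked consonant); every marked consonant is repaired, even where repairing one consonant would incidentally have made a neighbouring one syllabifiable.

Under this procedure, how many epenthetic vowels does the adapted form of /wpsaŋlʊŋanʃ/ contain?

After substitution the input is /tθzaŋlʊŋanʃ/.
The unsyllabifiable consonants are /t/, /θ/, /ŋ/, /n/, /ʃ/; each receives one epenthetic vowel.

5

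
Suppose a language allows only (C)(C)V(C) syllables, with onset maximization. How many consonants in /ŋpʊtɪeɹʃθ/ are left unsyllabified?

The consonants /ʃ/, /θ/ cannot be parsed into a legal (C)(C)V(C) syllable (at most one coda consonant is licensed; onsets may contain at most 2 consonants).

2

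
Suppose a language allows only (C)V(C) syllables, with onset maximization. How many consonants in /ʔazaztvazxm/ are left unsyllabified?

The consonants /t/, /x/, /m/ cannot be parsed into a legal (C)V(C) syllable (at most one coda consonant is licensed; onsets are limited to one consonant).

3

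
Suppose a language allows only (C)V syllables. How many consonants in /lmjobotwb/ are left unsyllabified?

5

Syllabifying with onset maximization leaves /l/, /m/, /t/, /w/, /b/ stranded (no codas are permitted; onsets are limited to one consonant).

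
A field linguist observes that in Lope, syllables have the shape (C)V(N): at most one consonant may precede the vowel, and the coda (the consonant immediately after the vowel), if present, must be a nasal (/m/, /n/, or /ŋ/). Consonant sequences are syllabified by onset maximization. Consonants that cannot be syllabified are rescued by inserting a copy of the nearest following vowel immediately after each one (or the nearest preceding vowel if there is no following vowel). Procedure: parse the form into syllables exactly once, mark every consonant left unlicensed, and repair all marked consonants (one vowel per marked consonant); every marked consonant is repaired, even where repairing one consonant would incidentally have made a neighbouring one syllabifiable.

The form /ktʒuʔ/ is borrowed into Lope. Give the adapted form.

Under (C)V(N), the unsyllabifiable consonants are /k/, /t/, /ʔ/ (only a nasal (/m/, /n/, or /ŋ/) is licensed in coda position; onsets are limited to one consonant).
Each unlicensed consonant becomes the onset of a new syllable: /k/ → /ku/, /t/ → /tu/, /ʔ/ → /ʔu/.

kutuʒuʔu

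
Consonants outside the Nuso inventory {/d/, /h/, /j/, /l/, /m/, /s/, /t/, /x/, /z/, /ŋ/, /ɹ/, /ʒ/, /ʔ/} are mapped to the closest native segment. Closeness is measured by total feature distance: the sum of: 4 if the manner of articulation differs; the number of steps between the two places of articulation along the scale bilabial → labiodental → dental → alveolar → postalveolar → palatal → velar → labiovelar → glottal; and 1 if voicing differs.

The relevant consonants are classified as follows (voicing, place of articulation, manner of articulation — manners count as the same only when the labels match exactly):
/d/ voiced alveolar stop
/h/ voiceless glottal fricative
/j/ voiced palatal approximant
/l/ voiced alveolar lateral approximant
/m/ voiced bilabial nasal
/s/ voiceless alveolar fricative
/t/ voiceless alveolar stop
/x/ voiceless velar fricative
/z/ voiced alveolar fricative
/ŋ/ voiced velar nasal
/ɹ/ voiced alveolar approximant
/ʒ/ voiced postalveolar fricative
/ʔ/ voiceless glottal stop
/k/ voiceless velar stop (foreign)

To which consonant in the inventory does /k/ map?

ʔ

/ʔ/ is closest: same manner (stop), place distance 2 (velar→glottal), same voicing; total 2. Next closest is /t/ at distance 3.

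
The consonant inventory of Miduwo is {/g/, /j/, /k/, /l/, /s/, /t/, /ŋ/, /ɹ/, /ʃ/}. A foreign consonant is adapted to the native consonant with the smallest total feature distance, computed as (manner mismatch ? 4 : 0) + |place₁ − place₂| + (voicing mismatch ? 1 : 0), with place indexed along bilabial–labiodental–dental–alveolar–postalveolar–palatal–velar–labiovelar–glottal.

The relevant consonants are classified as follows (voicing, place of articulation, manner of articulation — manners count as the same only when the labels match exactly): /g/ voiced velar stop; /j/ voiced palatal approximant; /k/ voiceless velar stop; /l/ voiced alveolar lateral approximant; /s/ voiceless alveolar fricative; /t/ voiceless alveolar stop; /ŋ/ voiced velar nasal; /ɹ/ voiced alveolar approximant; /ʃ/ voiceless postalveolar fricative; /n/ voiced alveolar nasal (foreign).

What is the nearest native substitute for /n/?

ŋ

/ŋ/ is closest: same manner (nasal), place distance 3 (alveolar→velar), same voicing; total 3. Next closest is /l/ at distance 4.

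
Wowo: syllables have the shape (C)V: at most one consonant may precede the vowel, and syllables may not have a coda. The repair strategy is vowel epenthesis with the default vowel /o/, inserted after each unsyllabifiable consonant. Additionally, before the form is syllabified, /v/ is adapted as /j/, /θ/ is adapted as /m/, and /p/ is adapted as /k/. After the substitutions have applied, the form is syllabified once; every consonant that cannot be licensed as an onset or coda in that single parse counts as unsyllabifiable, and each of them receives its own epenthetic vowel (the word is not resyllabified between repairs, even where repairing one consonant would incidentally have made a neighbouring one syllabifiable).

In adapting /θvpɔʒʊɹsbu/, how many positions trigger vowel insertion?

After substitution the input is /mjkɔʒʊɹsbu/.
The unsyllabifiable consonants are /m/, /j/, /ɹ/, /s/; each receives one epenthetic vowel.

4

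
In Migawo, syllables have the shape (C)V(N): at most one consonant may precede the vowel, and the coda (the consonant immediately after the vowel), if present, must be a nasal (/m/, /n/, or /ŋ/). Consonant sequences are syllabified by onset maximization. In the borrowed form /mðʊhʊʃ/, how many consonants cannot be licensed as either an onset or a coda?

The consonants /m/, /ʃ/ cannot be parsed into a legal (C)V(N) syllable (only a nasal (/m/, /n/, or /ŋ/) is licensed in coda position; onsets are limited to one consonant).

2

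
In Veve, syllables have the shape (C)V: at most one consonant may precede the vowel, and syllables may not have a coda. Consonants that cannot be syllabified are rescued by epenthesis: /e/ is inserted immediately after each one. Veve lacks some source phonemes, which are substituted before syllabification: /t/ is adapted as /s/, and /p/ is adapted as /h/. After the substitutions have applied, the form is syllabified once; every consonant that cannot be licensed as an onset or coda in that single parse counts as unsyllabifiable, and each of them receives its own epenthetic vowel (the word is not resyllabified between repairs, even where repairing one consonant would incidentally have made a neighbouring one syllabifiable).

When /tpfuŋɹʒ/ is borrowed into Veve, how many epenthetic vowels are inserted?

After substitution the input is /shfuŋɹʒ/.
The unsyllabifiable consonants are /s/, /h/, /ŋ/, /ɹ/, /ʒ/; each receives one epenthetic vowel.

5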